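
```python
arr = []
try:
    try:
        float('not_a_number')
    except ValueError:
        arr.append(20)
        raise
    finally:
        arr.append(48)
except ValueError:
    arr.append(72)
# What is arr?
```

Step-by-step execution trace:
1. Inner try: `float('not_a_number')` raises ValueError.
2. Inner `except ValueError` matches → `arr.append(20)` → arr = [20].
3. bare `raise` re-raises ValueError.
4. Inner `finally` runs during unwinding: `arr.append(48)` → arr = [20, 48].
5. Outer `except ValueError` matches → `arr.append(72)` → arr = [20, 48, 72].
Result: [20, 48, 72]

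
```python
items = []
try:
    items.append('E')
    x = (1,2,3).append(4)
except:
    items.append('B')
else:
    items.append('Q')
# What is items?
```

Step-by-step execution trace:
1. try: `items.append('E')` → items = ['E'].
2. `x = (1,2,3).append(4)` raises AttributeError.
3. bare `except` matches → `items.append('B')` → items = ['E', 'B'].
4. `else` is skipped (an exception was raised).
Result: ['E', 'B']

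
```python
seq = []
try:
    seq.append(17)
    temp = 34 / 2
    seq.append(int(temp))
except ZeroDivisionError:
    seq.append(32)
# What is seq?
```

Step-by-step execution trace:
1. try: `seq.append(17)` → seq = [17].
2. `temp = 34 / 2` → temp = 17.0. No exception raised.
3. `seq.append(int(temp))` → seq = [17, 17].
4. `except ZeroDivisionError` is skipped (no exception was raised).
Result: [17, 17]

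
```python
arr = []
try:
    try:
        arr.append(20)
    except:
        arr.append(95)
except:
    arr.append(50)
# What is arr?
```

Step-by-step execution trace:
1. Inner try: `arr.append(20)` → arr = [20]. No exception raised.
2. Inner `except` is skipped.
3. Inner try completes normally; outer `except` is skipped.
Result: [20]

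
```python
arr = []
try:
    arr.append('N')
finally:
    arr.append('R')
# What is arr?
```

Step-by-step execution trace:
1. try: `arr.append('N')` → arr = ['N'].
2. The try body completes without raising.
3. finally always runs: `arr.append('R')` → arr = ['N', 'R'].
Result: ['N', 'R']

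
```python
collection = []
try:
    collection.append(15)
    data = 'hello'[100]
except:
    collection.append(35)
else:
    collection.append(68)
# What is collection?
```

Step-by-step execution trace:
1. try: `collection.append(15)` → collection = [15].
2. `data = 'hello'[100]` raises IndexError.
3. bare `except` matches → `collection.append(35)` → collection = [15, 35].
4. `else` is skipped (an exception was raised).
Result: [15, 35]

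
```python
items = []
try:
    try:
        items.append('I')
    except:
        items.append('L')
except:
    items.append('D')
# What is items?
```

Step-by-step execution trace:
1. Inner try: `items.append('I')` → items = ['I']. No exception raised.
2. Inner `except` is skipped.
3. Inner try completes normally; outer `except` is skipped.
Result: ['I']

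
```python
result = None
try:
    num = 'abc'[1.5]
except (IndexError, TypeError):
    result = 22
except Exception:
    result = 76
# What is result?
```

Step-by-step execution trace:
1. `num = 'abc'[1.5]` raises TypeError.
2. `except (IndexError, TypeError)` matches (TypeError is in the tuple) → result = 22.
3. `except Exception` is not reached.
Result: 22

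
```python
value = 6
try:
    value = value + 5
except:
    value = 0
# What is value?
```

Step-by-step execution trace:
1. value starts at 6.
2. try: `value = value + 5` → value = 11. No exception raised.
3. `except` is skipped.
Result: 11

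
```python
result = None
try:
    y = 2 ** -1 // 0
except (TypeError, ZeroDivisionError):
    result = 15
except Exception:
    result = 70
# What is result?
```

Step-by-step execution trace:
1. `y = 2 ** -1 // 0` raises ZeroDivisionError.
2. `except (TypeError, ZeroDivisionError)` matches (ZeroDivisionError is in the tuple) → result = 15.
3. `except Exception` is not reached.
Result: 15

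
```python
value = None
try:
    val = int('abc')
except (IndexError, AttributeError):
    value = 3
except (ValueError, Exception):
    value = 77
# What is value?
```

Step-by-step execution trace:
1. `val = int('abc')` raises ValueError.
2. `except (IndexError, AttributeError)` does not match ValueError; skipped.
3. `except (ValueError, Exception)` matches (ValueError is in the tuple) → value = 77.
Result: 77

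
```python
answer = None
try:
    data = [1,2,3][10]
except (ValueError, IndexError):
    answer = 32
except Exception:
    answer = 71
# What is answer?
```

Step-by-step execution trace:
1. `data = [1,2,3][10]` raises IndexError.
2. `except (ValueError, IndexError)` matches (IndexError is in the tuple) → answer = 32.
3. `except Exception` is not reached.
Result: 32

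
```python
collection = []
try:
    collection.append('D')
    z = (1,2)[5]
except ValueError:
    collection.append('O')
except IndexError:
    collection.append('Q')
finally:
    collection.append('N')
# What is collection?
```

Step-by-step execution trace:
1. try: `collection.append('D')` → collection = ['D'].
2. `z = (1,2)[5]` raises IndexError.
3. `except ValueError` does not match IndexError; skipped.
4. `except IndexError` matches → `collection.append('Q')` → collection = ['D', 'Q'].
5. finally always runs: `collection.append('N')` → collection = ['D', 'Q', 'N'].
Result: ['D', 'Q', 'N']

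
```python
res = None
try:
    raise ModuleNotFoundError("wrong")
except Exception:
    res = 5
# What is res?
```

Step-by-step execution trace:
1. `raise ModuleNotFoundError(...)` raises ModuleNotFoundError.
2. `except Exception` matches (ModuleNotFoundError is a subclass of Exception) → res = 5.
Result: 5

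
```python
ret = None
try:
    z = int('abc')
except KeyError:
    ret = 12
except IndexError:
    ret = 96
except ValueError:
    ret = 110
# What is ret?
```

Step-by-step execution trace:
1. `z = int('abc')` raises ValueError.
2. `except KeyError` does not match ValueError; skipped.
3. `except IndexError` does not match ValueError; skipped.
4. `except ValueError` matches → ret = 110.
Result: 110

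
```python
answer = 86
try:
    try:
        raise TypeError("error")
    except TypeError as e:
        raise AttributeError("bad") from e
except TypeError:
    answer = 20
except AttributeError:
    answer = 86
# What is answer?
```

Step-by-step execution trace:
1. Inner try raises TypeError; inner `except TypeError as e` catches it.
2. `raise AttributeError(...) from e` raises AttributeError (TypeError is attached as __cause__, but only AttributeError is active).
3. Outer `except TypeError` does not match AttributeError; skipped.
4. Outer `except AttributeError` matches → answer = 86.
Result: 86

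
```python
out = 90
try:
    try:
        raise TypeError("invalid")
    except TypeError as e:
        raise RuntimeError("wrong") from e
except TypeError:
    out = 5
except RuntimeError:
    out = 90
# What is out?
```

Step-by-step execution trace:
1. Inner try raises TypeError; inner `except TypeError as e` catches it.
2. `raise RuntimeError(...) from e` raises RuntimeError (TypeError is attached as __cause__, but only RuntimeError is active).
3. Outer `except TypeError` does not match RuntimeError; skipped.
4. Outer `except RuntimeError` matches → out = 90.
Result: 90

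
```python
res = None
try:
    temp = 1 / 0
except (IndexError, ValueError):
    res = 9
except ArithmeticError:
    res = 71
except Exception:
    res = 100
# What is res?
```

Step-by-step execution trace:
1. `temp = 1 / 0` raises ZeroDivisionError.
2. `except (IndexError, ValueError)` does not match ZeroDivisionError; skipped.
3. `except ArithmeticError` matches (ZeroDivisionError is a subclass of ArithmeticError) → res = 71.
4. `except Exception` is not reached.
Result: 71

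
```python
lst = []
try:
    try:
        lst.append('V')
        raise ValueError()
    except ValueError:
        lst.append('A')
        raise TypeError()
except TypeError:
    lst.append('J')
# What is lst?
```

Step-by-step execution trace:
1. Inner try: `lst.append('V')` → lst = ['V'].
2. `raise ValueError()` raises ValueError.
3. Inner `except ValueError` matches → `lst.append('A')` → lst = ['V', 'A'].
4. `raise TypeError()` raises TypeError; propagates to outer try.
5. Outer `except TypeError` matches → `lst.append('J')` → lst = ['V', 'A', 'J'].
Result: ['V', 'A', 'J']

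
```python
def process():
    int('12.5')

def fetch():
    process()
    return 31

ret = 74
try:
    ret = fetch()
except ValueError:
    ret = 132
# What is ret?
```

Step-by-step execution trace:
1. ret starts at 74.
2. try: `fetch()` calls `process()`.
3. `process()` evaluates `int('12.5')`, which raises ValueError; it propagates through fetch (uncaught).
4. `return 31` in fetch is not reached; the assignment to ret does not complete.
5. `except ValueError` matches → ret = 132.
Result: 132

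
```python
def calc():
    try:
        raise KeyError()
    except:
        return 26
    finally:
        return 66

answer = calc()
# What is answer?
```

Step-by-step execution trace:
1. `calc()` enters try: `raise KeyError()` raises KeyError.
2. bare `except` matches → `return 26` sets pending return value 26.
3. Before returning, `finally: return 66` runs and overrides the pending return.
4. calc() returns 66 → answer = 66.
Result: 66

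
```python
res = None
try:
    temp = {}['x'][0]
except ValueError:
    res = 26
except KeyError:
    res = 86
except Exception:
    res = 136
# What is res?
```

Step-by-step execution trace:
1. `temp = {}['x'][0]` raises KeyError.
2. `except ValueError` does not match KeyError; skipped.
3. `except KeyError` matches → res = 86.
4. Remaining except clauses are skipped.
Result: 86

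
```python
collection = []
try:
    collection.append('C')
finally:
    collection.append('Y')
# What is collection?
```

Step-by-step execution trace:
1. try: `collection.append('C')` → collection = ['C'].
2. The try body completes without raising.
3. finally always runs: `collection.append('Y')` → collection = ['C', 'Y'].
Result: ['C', 'Y']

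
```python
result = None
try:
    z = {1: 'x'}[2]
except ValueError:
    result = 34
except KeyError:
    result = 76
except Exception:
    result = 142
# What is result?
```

Step-by-step execution trace:
1. `z = {1: 'x'}[2]` raises KeyError.
2. `except ValueError` does not match KeyError; skipped.
3. `except KeyError` matches → result = 76.
4. Remaining except clauses are skipped.
Result: 76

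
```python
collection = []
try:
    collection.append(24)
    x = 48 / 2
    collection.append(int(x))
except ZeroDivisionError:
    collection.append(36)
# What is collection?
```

Step-by-step execution trace:
1. try: `collection.append(24)` → collection = [24].
2. `x = 48 / 2` → x = 24.0. No exception raised.
3. `collection.append(int(x))` → collection = [24, 24].
4. `except ZeroDivisionError` is skipped (no exception was raised).
Result: [24, 24]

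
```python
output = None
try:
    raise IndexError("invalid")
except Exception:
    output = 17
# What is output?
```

Step-by-step execution trace:
1. `raise IndexError(...)` raises IndexError.
2. `except Exception` matches (IndexError is a subclass of Exception) → output = 17.
Result: 17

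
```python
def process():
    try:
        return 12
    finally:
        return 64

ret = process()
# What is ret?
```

Step-by-step execution trace:
1. `process()` enters try: `return 12` sets pending return value 12.
2. Before returning, `finally: return 64` runs and overrides the pending return.
3. process() returns 64 → ret = 64.
Result: 64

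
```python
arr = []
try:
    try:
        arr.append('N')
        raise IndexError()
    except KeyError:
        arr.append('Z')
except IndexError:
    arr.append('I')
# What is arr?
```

Step-by-step execution trace:
1. Inner try: `arr.append('N')` → arr = ['N'].
2. `raise IndexError()` raises IndexError.
3. Inner `except KeyError` does not match IndexError; exception propagates to outer try.
4. Outer `except IndexError` matches → `arr.append('I')` → arr = ['N', 'I'].
Result: ['N', 'I']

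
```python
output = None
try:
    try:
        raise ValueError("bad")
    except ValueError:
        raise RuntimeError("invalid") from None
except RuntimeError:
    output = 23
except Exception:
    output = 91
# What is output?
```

Step-by-step execution trace:
1. Inner try raises ValueError; inner `except ValueError` catches it.
2. `raise RuntimeError(...) from None` raises RuntimeError (from None suppresses __context__, but the active exception is still RuntimeError).
3. Outer `except RuntimeError` matches → output = 23.
4. `except Exception` is not reached.
Result: 23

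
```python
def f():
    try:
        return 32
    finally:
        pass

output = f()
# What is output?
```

Step-by-step execution trace:
1. `f()` enters try: `return 32` sets pending return value 32.
2. Before returning, `finally: pass` runs (no effect).
3. f() returns 32 → output = 32.
Result: 32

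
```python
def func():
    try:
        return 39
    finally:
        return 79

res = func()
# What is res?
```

Step-by-step execution trace:
1. `func()` enters try: `return 39` sets pending return value 39.
2. Before returning, `finally: return 79` runs and overrides the pending return.
3. func() returns 79 → res = 79.
Result: 79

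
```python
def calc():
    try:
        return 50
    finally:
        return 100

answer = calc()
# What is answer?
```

Step-by-step execution trace:
1. `calc()` enters try: `return 50` sets pending return value 50.
2. Before returning, `finally: return 100` runs and overrides the pending return.
3. calc() returns 100 → answer = 100.
Result: 100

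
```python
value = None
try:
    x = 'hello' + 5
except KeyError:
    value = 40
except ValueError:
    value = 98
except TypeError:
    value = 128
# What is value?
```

Step-by-step execution trace:
1. `x = 'hello' + 5` raises TypeError.
2. `except KeyError` does not match TypeError; skipped.
3. `except ValueError` does not match TypeError; skipped.
4. `except TypeError` matches → value = 128.
Result: 128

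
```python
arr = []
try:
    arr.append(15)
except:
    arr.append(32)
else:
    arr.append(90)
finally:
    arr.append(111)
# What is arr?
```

Step-by-step execution trace:
1. try: `arr.append(15)` → arr = [15]. No exception raised.
2. `except` is skipped.
3. `else` runs: `arr.append(90)` → arr = [15, 90].
4. `finally` always runs: `arr.append(111)` → arr = [15, 90, 111].
Result: [15, 90, 111]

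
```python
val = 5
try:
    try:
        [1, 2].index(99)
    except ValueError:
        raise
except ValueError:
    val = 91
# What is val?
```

Step-by-step execution trace:
1. Inner try: `[1, 2].index(99)` raises ValueError.
2. Inner `except ValueError` matches; bare `raise` re-raises the same ValueError.
3. Outer `except ValueError` matches → val = 91.
Result: 91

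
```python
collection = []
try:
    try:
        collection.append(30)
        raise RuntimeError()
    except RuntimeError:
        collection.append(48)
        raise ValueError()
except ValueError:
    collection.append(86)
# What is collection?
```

Step-by-step execution trace:
1. Inner try: `collection.append(30)` → collection = [30].
2. `raise RuntimeError()` raises RuntimeError.
3. Inner `except RuntimeError` matches → `collection.append(48)` → collection = [30, 48].
4. `raise ValueError()` raises ValueError; propagates to outer try.
5. Outer `except ValueError` matches → `collection.append(86)` → collection = [30, 48, 86].
Result: [30, 48, 86]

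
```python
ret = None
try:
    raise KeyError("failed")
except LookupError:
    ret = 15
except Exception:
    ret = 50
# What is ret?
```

Step-by-step execution trace:
1. `raise KeyError(...)` raises KeyError.
2. `except LookupError` matches (KeyError is a subclass of LookupError) → ret = 15.
3. `except Exception` is not reached.
Result: 15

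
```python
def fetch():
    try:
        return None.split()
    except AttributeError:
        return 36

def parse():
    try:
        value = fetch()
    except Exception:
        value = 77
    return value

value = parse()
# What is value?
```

Step-by-step execution trace:
1. `parse()` calls `fetch()`.
2. In fetch: `None.split()` raises AttributeError; `except AttributeError` catches it → returns 36.
3. In parse: `value = fetch()` → value = 36. No exception reaches parse.
4. `except Exception` is skipped; parse returns 36.
5. value = 36.
Result: 36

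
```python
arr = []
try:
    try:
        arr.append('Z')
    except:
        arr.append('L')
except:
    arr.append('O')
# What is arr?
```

Step-by-step execution trace:
1. Inner try: `arr.append('Z')` → arr = ['Z']. No exception raised.
2. Inner `except` is skipped.
3. Inner try completes normally; outer `except` is skipped.
Result: ['Z']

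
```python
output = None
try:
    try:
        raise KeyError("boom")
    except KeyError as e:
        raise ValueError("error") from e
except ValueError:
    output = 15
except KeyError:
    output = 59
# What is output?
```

Step-by-step execution trace:
1. Inner try raises KeyError; inner `except KeyError as e` catches it.
2. `raise ValueError(...) from e` raises ValueError (KeyError is attached as __cause__, but only ValueError is active).
3. Outer `except ValueError` matches → output = 15.
4. `except KeyError` is not reached.
Result: 15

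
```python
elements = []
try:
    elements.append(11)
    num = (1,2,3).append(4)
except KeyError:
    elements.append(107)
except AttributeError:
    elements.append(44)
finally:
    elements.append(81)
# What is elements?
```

Step-by-step execution trace:
1. try: `elements.append(11)` → elements = [11].
2. `num = (1,2,3).append(4)` raises AttributeError.
3. `except KeyError` does not match AttributeError; skipped.
4. `except AttributeError` matches → `elements.append(44)` → elements = [11, 44].
5. finally always runs: `elements.append(81)` → elements = [11, 44, 81].
Result: [11, 44, 81]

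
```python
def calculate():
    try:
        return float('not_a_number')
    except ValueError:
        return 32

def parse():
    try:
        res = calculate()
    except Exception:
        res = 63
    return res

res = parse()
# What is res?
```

Step-by-step execution trace:
1. `parse()` calls `calculate()`.
2. In calculate: `float('not_a_number')` raises ValueError; `except ValueError` catches it → returns 32.
3. In parse: `res = calculate()` → res = 32. No exception reaches parse.
4. `except Exception` is skipped; parse returns 32.
5. res = 32.
Result: 32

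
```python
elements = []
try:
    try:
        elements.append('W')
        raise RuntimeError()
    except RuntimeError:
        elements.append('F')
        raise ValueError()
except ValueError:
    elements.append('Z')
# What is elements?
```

Step-by-step execution trace:
1. Inner try: `elements.append('W')` → elements = ['W'].
2. `raise RuntimeError()` raises RuntimeError.
3. Inner `except RuntimeError` matches → `elements.append('F')` → elements = ['W', 'F'].
4. `raise ValueError()` raises ValueError; propagates to outer try.
5. Outer `except ValueError` matches → `elements.append('Z')` → elements = ['W', 'F', 'Z'].
Result: ['W', 'F', 'Z']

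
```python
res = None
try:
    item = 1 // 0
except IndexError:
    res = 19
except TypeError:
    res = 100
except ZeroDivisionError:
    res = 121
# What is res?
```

Step-by-step execution trace:
1. `item = 1 // 0` raises ZeroDivisionError.
2. `except IndexError` does not match ZeroDivisionError; skipped.
3. `except TypeError` does not match ZeroDivisionError; skipped.
4. `except ZeroDivisionError` matches → res = 121.
Result: 121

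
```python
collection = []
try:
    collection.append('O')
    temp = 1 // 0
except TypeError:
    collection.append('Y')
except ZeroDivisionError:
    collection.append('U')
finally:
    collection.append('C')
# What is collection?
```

Step-by-step execution trace:
1. try: `collection.append('O')` → collection = ['O'].
2. `temp = 1 // 0` raises ZeroDivisionError.
3. `except TypeError` does not match ZeroDivisionError; skipped.
4. `except ZeroDivisionError` matches → `collection.append('U')` → collection = ['O', 'U'].
5. finally always runs: `collection.append('C')` → collection = ['O', 'U', 'C'].
Result: ['O', 'U', 'C']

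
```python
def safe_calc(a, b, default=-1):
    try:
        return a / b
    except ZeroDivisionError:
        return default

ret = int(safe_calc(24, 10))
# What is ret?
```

Step-by-step execution trace:
1. `safe_calc(24, 10)` enters try: `return 24 / 10` → returns 2.4. No exception raised.
2. `except ZeroDivisionError` is skipped.
3. `int(2.4)` → 2 → ret = 2.
Result: 2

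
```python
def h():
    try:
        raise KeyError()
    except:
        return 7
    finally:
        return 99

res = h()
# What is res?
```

Step-by-step execution trace:
1. `h()` enters try: `raise KeyError()` raises KeyError.
2. bare `except` matches → `return 7` sets pending return value 7.
3. Before returning, `finally: return 99` runs and overrides the pending return.
4. h() returns 99 → res = 99.
Result: 99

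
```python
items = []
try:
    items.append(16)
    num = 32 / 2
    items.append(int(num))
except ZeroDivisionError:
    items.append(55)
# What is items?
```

Step-by-step execution trace:
1. try: `items.append(16)` → items = [16].
2. `num = 32 / 2` → num = 16.0. No exception raised.
3. `items.append(int(num))` → items = [16, 16].
4. `except ZeroDivisionError` is skipped (no exception was raised).
Result: [16, 16]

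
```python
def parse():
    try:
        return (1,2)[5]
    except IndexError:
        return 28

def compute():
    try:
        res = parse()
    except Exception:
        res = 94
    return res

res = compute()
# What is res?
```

Step-by-step execution trace:
1. `compute()` calls `parse()`.
2. In parse: `(1,2)[5]` raises IndexError; `except IndexError` catches it → returns 28.
3. In compute: `res = parse()` → res = 28. No exception reaches compute.
4. `except Exception` is skipped; compute returns 28.
5. res = 28.
Result: 28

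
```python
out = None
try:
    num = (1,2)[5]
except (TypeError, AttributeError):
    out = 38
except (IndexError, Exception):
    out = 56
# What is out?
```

Step-by-step execution trace:
1. `num = (1,2)[5]` raises IndexError.
2. `except (TypeError, AttributeError)` does not match IndexError; skipped.
3. `except (IndexError, Exception)` matches (IndexError is in the tuple) → out = 56.
Result: 56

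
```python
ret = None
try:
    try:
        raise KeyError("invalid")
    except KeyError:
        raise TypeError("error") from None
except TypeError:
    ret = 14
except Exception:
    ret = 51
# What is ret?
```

Step-by-step execution trace:
1. Inner try raises KeyError; inner `except KeyError` catches it.
2. `raise TypeError(...) from None` raises TypeError (from None suppresses __context__, but the active exception is still TypeError).
3. Outer `except TypeError` matches → ret = 14.
4. `except Exception` is not reached.
Result: 14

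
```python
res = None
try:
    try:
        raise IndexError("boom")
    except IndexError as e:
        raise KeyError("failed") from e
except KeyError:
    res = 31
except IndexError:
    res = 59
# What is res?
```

Step-by-step execution trace:
1. Inner try raises IndexError; inner `except IndexError as e` catches it.
2. `raise KeyError(...) from e` raises KeyError (IndexError is attached as __cause__, but only KeyError is active).
3. Outer `except KeyError` matches → res = 31.
4. `except IndexError` is not reached.
Result: 31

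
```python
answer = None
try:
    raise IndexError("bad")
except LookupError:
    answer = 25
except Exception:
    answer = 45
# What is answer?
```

Step-by-step execution trace:
1. `raise IndexError(...)` raises IndexError.
2. `except LookupError` matches (IndexError is a subclass of LookupError) → answer = 25.
3. `except Exception` is not reached.
Result: 25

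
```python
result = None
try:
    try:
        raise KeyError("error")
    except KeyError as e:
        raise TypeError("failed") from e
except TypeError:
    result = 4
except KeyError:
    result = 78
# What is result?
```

Step-by-step execution trace:
1. Inner try raises KeyError; inner `except KeyError as e` catches it.
2. `raise TypeError(...) from e` raises TypeError (KeyError is attached as __cause__, but only TypeError is active).
3. Outer `except TypeError` matches → result = 4.
4. `except KeyError` is not reached.
Result: 4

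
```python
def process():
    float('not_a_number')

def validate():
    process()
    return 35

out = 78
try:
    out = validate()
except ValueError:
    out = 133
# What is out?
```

Step-by-step execution trace:
1. out starts at 78.
2. try: `validate()` calls `process()`.
3. `process()` evaluates `float('not_a_number')`, which raises ValueError; it propagates through validate (uncaught).
4. `return 35` in validate is not reached; the assignment to out does not complete.
5. `except ValueError` matches → out = 133.
Result: 133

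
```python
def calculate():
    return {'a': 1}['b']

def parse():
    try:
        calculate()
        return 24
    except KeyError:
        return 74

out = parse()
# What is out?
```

Step-by-step execution trace:
1. `parse()` calls `calculate()`.
2. `calculate()` evaluates `{'a': 1}['b']`, which raises KeyError; it propagates to the caller.
3. `return 24` is not reached.
4. `except KeyError` in parse matches → returns 74.
5. out = 74.
Result: 74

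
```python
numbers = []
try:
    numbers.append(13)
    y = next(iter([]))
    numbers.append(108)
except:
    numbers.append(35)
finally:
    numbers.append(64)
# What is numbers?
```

Step-by-step execution trace:
1. try: `numbers.append(13)` → numbers = [13].
2. `y = next(iter([]))` raises StopIteration; `numbers.append(108)` is not reached.
3. bare `except` matches → `numbers.append(35)` → numbers = [13, 35].
4. finally always runs: `numbers.append(64)` → numbers = [13, 35, 64].
Result: [13, 35, 64]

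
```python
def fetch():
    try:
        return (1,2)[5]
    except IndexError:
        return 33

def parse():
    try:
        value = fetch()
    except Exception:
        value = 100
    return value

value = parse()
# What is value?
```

Step-by-step execution trace:
1. `parse()` calls `fetch()`.
2. In fetch: `(1,2)[5]` raises IndexError; `except IndexError` catches it → returns 33.
3. In parse: `value = fetch()` → value = 33. No exception reaches parse.
4. `except Exception` is skipped; parse returns 33.
5. value = 33.
Result: 33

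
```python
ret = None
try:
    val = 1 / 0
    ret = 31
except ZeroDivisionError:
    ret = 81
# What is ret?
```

Step-by-step execution trace:
1. `val = 1 / 0` raises ZeroDivisionError.
2. `ret = 31` is not reached.
3. `except ZeroDivisionError` matches → ret = 81.
Result: 81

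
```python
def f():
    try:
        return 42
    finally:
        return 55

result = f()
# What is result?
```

Step-by-step execution trace:
1. `f()` enters try: `return 42` sets pending return value 42.
2. Before returning, `finally: return 55` runs and overrides the pending return.
3. f() returns 55 → result = 55.
Result: 55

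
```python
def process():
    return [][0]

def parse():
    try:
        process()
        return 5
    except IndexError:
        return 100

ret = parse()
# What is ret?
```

Step-by-step execution trace:
1. `parse()` calls `process()`.
2. `process()` evaluates `[][0]`, which raises IndexError; it propagates to the caller.
3. `return 5` is not reached.
4. `except IndexError` in parse matches → returns 100.
5. ret = 100.
Result: 100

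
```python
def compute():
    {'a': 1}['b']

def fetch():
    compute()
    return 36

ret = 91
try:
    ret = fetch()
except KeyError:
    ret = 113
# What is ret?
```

Step-by-step execution trace:
1. ret starts at 91.
2. try: `fetch()` calls `compute()`.
3. `compute()` evaluates `{'a': 1}['b']`, which raises KeyError; it propagates through fetch (uncaught).
4. `return 36` in fetch is not reached; the assignment to ret does not complete.
5. `except KeyError` matches → ret = 113.
Result: 113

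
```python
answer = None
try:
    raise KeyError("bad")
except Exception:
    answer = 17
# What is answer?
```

Step-by-step execution trace:
1. `raise KeyError(...)` raises KeyError.
2. `except Exception` matches (KeyError is a subclass of Exception) → answer = 17.
Result: 17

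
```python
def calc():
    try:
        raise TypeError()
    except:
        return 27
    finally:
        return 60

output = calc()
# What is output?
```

Step-by-step execution trace:
1. `calc()` enters try: `raise TypeError()` raises TypeError.
2. bare `except` matches → `return 27` sets pending return value 27.
3. Before returning, `finally: return 60` runs and overrides the pending return.
4. calc() returns 60 → output = 60.
Result: 60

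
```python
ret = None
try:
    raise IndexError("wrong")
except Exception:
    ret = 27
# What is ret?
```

Step-by-step execution trace:
1. `raise IndexError(...)` raises IndexError.
2. `except Exception` matches (IndexError is a subclass of Exception) → ret = 27.
Result: 27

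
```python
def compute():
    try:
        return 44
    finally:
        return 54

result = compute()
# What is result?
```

Step-by-step execution trace:
1. `compute()` enters try: `return 44` sets pending return value 44.
2. Before returning, `finally: return 54` runs and overrides the pending return.
3. compute() returns 54 → result = 54.
Result: 54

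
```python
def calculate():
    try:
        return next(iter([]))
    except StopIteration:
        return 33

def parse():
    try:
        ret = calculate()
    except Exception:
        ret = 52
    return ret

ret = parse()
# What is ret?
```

Step-by-step execution trace:
1. `parse()` calls `calculate()`.
2. In calculate: `next(iter([]))` raises StopIteration; `except StopIteration` catches it → returns 33.
3. In parse: `ret = calculate()` → ret = 33. No exception reaches parse.
4. `except Exception` is skipped; parse returns 33.
5. ret = 33.
Result: 33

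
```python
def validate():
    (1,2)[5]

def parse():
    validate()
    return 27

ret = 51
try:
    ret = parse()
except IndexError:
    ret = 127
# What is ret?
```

Step-by-step execution trace:
1. ret starts at 51.
2. try: `parse()` calls `validate()`.
3. `validate()` evaluates `(1,2)[5]`, which raises IndexError; it propagates through parse (uncaught).
4. `return 27` in parse is not reached; the assignment to ret does not complete.
5. `except IndexError` matches → ret = 127.
Result: 127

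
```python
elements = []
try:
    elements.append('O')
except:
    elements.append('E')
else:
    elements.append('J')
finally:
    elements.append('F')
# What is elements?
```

Step-by-step execution trace:
1. try: `elements.append('O')` → elements = ['O']. No exception raised.
2. `except` is skipped.
3. `else` runs: `elements.append('J')` → elements = ['O', 'J'].
4. `finally` always runs: `elements.append('F')` → elements = ['O', 'J', 'F'].
Result: ['O', 'J', 'F']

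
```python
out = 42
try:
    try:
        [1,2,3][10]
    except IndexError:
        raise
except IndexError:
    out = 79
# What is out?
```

Step-by-step execution trace:
1. Inner try: `[1,2,3][10]` raises IndexError.
2. Inner `except IndexError` matches; bare `raise` re-raises the same IndexError.
3. Outer `except IndexError` matches → out = 79.
Result: 79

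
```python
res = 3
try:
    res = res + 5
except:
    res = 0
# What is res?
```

Step-by-step execution trace:
1. res starts at 3.
2. try: `res = res + 5` → res = 8. No exception raised.
3. `except` is skipped.
Result: 8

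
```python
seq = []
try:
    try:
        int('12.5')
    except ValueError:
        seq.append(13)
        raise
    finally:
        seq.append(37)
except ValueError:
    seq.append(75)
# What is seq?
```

Step-by-step execution trace:
1. Inner try: `int('12.5')` raises ValueError.
2. Inner `except ValueError` matches → `seq.append(13)` → seq = [13].
3. bare `raise` re-raises ValueError.
4. Inner `finally` runs during unwinding: `seq.append(37)` → seq = [13, 37].
5. Outer `except ValueError` matches → `seq.append(75)` → seq = [13, 37, 75].
Result: [13, 37, 75]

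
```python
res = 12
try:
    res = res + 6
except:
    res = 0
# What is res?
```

Step-by-step execution trace:
1. res starts at 12.
2. try: `res = res + 6` → res = 18. No exception raised.
3. `except` is skipped.
Result: 18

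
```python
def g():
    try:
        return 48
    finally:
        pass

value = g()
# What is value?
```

Step-by-step execution trace:
1. `g()` enters try: `return 48` sets pending return value 48.
2. Before returning, `finally: pass` runs (no effect).
3. g() returns 48 → value = 48.
Result: 48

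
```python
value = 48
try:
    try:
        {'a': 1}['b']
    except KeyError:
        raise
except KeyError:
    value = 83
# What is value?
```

Step-by-step execution trace:
1. Inner try: `{'a': 1}['b']` raises KeyError.
2. Inner `except KeyError` matches; bare `raise` re-raises the same KeyError.
3. Outer `except KeyError` matches → value = 83.
Result: 83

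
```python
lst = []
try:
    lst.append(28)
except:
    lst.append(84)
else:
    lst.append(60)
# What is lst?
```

Step-by-step execution trace:
1. try: `lst.append(28)` → lst = [28]. No exception raised.
2. `except` is skipped.
3. `else` runs (try completed without exception): `lst.append(60)` → lst = [28, 60].
Result: [28, 60]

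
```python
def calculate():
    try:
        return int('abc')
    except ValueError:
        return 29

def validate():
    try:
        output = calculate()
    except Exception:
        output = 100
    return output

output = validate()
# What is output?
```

Step-by-step execution trace:
1. `validate()` calls `calculate()`.
2. In calculate: `int('abc')` raises ValueError; `except ValueError` catches it → returns 29.
3. In validate: `output = calculate()` → output = 29. No exception reaches validate.
4. `except Exception` is skipped; validate returns 29.
5. output = 29.
Result: 29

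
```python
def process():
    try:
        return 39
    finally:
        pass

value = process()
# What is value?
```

Step-by-step execution trace:
1. `process()` enters try: `return 39` sets pending return value 39.
2. Before returning, `finally: pass` runs (no effect).
3. process() returns 39 → value = 39.
Result: 39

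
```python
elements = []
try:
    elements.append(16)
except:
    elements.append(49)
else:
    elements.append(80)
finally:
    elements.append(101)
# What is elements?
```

Step-by-step execution trace:
1. try: `elements.append(16)` → elements = [16]. No exception raised.
2. `except` is skipped.
3. `else` runs: `elements.append(80)` → elements = [16, 80].
4. `finally` always runs: `elements.append(101)` → elements = [16, 80, 101].
Result: [16, 80, 101]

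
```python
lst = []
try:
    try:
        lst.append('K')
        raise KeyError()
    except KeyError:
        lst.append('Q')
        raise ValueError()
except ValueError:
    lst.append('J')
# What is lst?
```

Step-by-step execution trace:
1. Inner try: `lst.append('K')` → lst = ['K'].
2. `raise KeyError()` raises KeyError.
3. Inner `except KeyError` matches → `lst.append('Q')` → lst = ['K', 'Q'].
4. `raise ValueError()` raises ValueError; propagates to outer try.
5. Outer `except ValueError` matches → `lst.append('J')` → lst = ['K', 'Q', 'J'].
Result: ['K', 'Q', 'J']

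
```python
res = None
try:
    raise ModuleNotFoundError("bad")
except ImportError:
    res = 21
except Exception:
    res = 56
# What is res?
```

Step-by-step execution trace:
1. `raise ModuleNotFoundError(...)` raises ModuleNotFoundError.
2. `except ImportError` matches (ModuleNotFoundError is a subclass of ImportError) → res = 21.
3. `except Exception` is not reached.
Result: 21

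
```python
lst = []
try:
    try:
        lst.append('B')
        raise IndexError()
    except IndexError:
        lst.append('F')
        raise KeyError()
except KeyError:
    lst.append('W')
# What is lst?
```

Step-by-step execution trace:
1. Inner try: `lst.append('B')` → lst = ['B'].
2. `raise IndexError()` raises IndexError.
3. Inner `except IndexError` matches → `lst.append('F')` → lst = ['B', 'F'].
4. `raise KeyError()` raises KeyError; propagates to outer try.
5. Outer `except KeyError` matches → `lst.append('W')` → lst = ['B', 'F', 'W'].
Result: ['B', 'F', 'W']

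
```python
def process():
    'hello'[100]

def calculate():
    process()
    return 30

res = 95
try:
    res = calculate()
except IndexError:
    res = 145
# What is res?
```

Step-by-step execution trace:
1. res starts at 95.
2. try: `calculate()` calls `process()`.
3. `process()` evaluates `'hello'[100]`, which raises IndexError; it propagates through calculate (uncaught).
4. `return 30` in calculate is not reached; the assignment to res does not complete.
5. `except IndexError` matches → res = 145.
Result: 145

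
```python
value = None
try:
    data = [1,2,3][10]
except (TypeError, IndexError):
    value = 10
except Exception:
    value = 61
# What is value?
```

Step-by-step execution trace:
1. `data = [1,2,3][10]` raises IndexError.
2. `except (TypeError, IndexError)` matches (IndexError is in the tuple) → value = 10.
3. `except Exception` is not reached.
Result: 10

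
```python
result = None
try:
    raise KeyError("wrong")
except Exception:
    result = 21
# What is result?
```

Step-by-step execution trace:
1. `raise KeyError(...)` raises KeyError.
2. `except Exception` matches (KeyError is a subclass of Exception) → result = 21.
Result: 21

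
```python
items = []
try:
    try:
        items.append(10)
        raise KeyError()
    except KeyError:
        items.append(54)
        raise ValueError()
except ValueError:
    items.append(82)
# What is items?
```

Step-by-step execution trace:
1. Inner try: `items.append(10)` → items = [10].
2. `raise KeyError()` raises KeyError.
3. Inner `except KeyError` matches → `items.append(54)` → items = [10, 54].
4. `raise ValueError()` raises ValueError; propagates to outer try.
5. Outer `except ValueError` matches → `items.append(82)` → items = [10, 54, 82].
Result: [10, 54, 82]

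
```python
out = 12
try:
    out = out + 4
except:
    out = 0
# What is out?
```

Step-by-step execution trace:
1. out starts at 12.
2. try: `out = out + 4` → out = 16. No exception raised.
3. `except` is skipped.
Result: 16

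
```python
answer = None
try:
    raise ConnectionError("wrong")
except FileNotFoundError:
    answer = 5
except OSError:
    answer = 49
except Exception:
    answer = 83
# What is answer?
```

Step-by-step execution trace:
1. `raise ConnectionError(...)` raises ConnectionError.
2. `except FileNotFoundError` does not match (ConnectionError is not a subclass of FileNotFoundError); skipped.
3. `except OSError` matches (ConnectionError is a subclass of OSError) → answer = 49.
4. `except Exception` is not reached.
Result: 49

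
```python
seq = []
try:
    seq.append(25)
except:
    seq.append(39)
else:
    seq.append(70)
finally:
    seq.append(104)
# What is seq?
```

Step-by-step execution trace:
1. try: `seq.append(25)` → seq = [25]. No exception raised.
2. `except` is skipped.
3. `else` runs: `seq.append(70)` → seq = [25, 70].
4. `finally` always runs: `seq.append(104)` → seq = [25, 70, 104].
Result: [25, 70, 104]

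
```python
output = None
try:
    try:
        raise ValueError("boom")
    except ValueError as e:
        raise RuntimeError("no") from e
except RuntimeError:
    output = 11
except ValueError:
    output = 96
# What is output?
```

Step-by-step execution trace:
1. Inner try raises ValueError; inner `except ValueError as e` catches it.
2. `raise RuntimeError(...) from e` raises RuntimeError (ValueError is attached as __cause__, but only RuntimeError is active).
3. Outer `except RuntimeError` matches → output = 11.
4. `except ValueError` is not reached.
Result: 11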